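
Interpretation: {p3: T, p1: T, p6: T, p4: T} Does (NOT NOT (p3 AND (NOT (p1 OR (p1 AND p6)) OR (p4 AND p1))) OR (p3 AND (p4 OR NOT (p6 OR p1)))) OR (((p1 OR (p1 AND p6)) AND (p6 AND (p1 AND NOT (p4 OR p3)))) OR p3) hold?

T

Substituting p3=T, p1=T, p6=T, p4=T:
p1 AND p6 = T AND T = T
p1 OR (p1 AND p6) = T OR T = T
NOT (p1 OR (p1 AND p6)) = NOT T = F
p4 AND p1 = T AND T = T
NOT (p1 OR (p1 AND p6)) OR (p4 AND p1) = F OR T = T
p3 AND (NOT (p1 OR (p1 AND p6)) OR (p4 AND p1)) = T AND T = T
NOT (p3 AND (NOT (p1 OR (p1 AND p6)) OR (p4 AND p1))) = NOT T = F
NOT NOT (p3 AND (NOT (p1 OR (p1 AND p6)) OR (p4 AND p1))) = NOT F = T
p6 OR p1 = T OR T = T
NOT (p6 OR p1) = NOT T = F
p4 OR NOT (p6 OR p1) = T OR F = T
p3 AND (p4 OR NOT (p6 OR p1)) = T AND T = T
NOT NOT (p3 AND (NOT (p1 OR (p1 AND p6)) OR (p4 AND p1))) OR (p3 AND (p4 OR NOT (p6 OR p1))) = T OR T = T
p1 AND p6 = T AND T = T
p1 OR (p1 AND p6) = T OR T = T
p4 OR p3 = T OR T = T
NOT (p4 OR p3) = NOT T = F
p1 AND NOT (p4 OR p3) = T AND F = F
p6 AND (p1 AND NOT (p4 OR p3)) = T AND F = F
(p1 OR (p1 AND p6)) AND (p6 AND (p1 AND NOT (p4 OR p3))) = T AND F = F
((p1 OR (p1 AND p6)) AND (p6 AND (p1 AND NOT (p4 OR p3)))) OR p3 = F OR T = T
(NOT NOT (p3 AND (NOT (p1 OR (p1 AND p6)) OR (p4 AND p1))) OR (p3 AND (p4 OR NOT (p6 OR p1)))) OR (((p1 OR (p1 AND p6)) AND (p6 AND (p1 AND NOT (p4 OR p3)))) OR p3) = T OR T = T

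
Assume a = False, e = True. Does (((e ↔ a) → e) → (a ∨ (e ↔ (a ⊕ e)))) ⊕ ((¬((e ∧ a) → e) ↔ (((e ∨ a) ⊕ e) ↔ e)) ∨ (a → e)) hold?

False

Substituting a=False, e=True:
e ↔ a = True ↔ False = False
(e ↔ a) → e = False → True = True
a ⊕ e = False ⊕ True = True
e ↔ (a ⊕ e) = True ↔ True = True
a ∨ (e ↔ (a ⊕ e)) = False ∨ True = True
((e ↔ a) → e) → (a ∨ (e ↔ (a ⊕ e))) = True → True = True
e ∧ a = True ∧ False = False
(e ∧ a) → e = False → True = True
¬((e ∧ a) → e) = ¬True = False
e ∨ a = True ∨ False = True
(e ∨ a) ⊕ e = True ⊕ True = False
((e ∨ a) ⊕ e) ↔ e = False ↔ True = False
¬((e ∧ a) → e) ↔ (((e ∨ a) ⊕ e) ↔ e) = False ↔ False = True
a → e = False → True = True
(¬((e ∧ a) → e) ↔ (((e ∨ a) ⊕ e) ↔ e)) ∨ (a → e) = True ∨ True = True
(((e ↔ a) → e) → (a ∨ (e ↔ (a ⊕ e)))) ⊕ ((¬((e ∧ a) → e) ↔ (((e ∨ a) ⊕ e) ↔ e)) ∨ (a → e)) = True ⊕ True = False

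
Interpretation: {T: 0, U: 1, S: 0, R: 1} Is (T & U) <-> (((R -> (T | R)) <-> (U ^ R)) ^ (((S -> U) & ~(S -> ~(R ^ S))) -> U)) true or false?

T & U = 0 & 1 = 0
T | R = 0 | 1 = 1
R -> (T | R) = 1 -> 1 = 1
U ^ R = 1 ^ 1 = 0
(R -> (T | R)) <-> (U ^ R) = 1 <-> 0 = 0
S -> U = 0 -> 1 = 1
R ^ S = 1 ^ 0 = 1
~(R ^ S) = ~1 = 0
S -> ~(R ^ S) = 0 -> 0 = 1
~(S -> ~(R ^ S)) = ~1 = 0
(S -> U) & ~(S -> ~(R ^ S)) = 1 & 0 = 0
((S -> U) & ~(S -> ~(R ^ S))) -> U = 0 -> 1 = 1
((R -> (T | R)) <-> (U ^ R)) ^ (((S -> U) & ~(S -> ~(R ^ S))) -> U) = 0 ^ 1 = 1
(T & U) <-> (((R -> (T | R)) <-> (U ^ R)) ^ (((S -> U) & ~(S -> ~(R ^ S))) -> U)) = 0 <-> 1 = 0

0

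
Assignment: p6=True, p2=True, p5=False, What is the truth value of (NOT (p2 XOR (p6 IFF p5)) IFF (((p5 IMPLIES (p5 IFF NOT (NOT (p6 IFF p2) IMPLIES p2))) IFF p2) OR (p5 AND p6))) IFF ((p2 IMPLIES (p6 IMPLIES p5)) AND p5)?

True

p6 IFF p5 = True IFF False = False
p2 XOR (p6 IFF p5) = True XOR False = True
NOT (p2 XOR (p6 IFF p5)) = NOT True = False
p6 IFF p2 = True IFF True = True
NOT (p6 IFF p2) = NOT True = False
NOT (p6 IFF p2) IMPLIES p2 = False IMPLIES True = True
NOT (NOT (p6 IFF p2) IMPLIES p2) = NOT True = False
p5 IFF NOT (NOT (p6 IFF p2) IMPLIES p2) = False IFF False = True
p5 IMPLIES (p5 IFF NOT (NOT (p6 IFF p2) IMPLIES p2)) = False IMPLIES True = True
(p5 IMPLIES (p5 IFF NOT (NOT (p6 IFF p2) IMPLIES p2))) IFF p2 = True IFF True = True
p5 AND p6 = False AND True = False
((p5 IMPLIES (p5 IFF NOT (NOT (p6 IFF p2) IMPLIES p2))) IFF p2) OR (p5 AND p6) = True OR False = True
NOT (p2 XOR (p6 IFF p5)) IFF (((p5 IMPLIES (p5 IFF NOT (NOT (p6 IFF p2) IMPLIES p2))) IFF p2) OR (p5 AND p6)) = False IFF True = False
p6 IMPLIES p5 = True IMPLIES False = False
p2 IMPLIES (p6 IMPLIES p5) = True IMPLIES False = False
(p2 IMPLIES (p6 IMPLIES p5)) AND p5 = False AND False = False
(NOT (p2 XOR (p6 IFF p5)) IFF (((p5 IMPLIES (p5 IFF NOT (NOT (p6 IFF p2) IMPLIES p2))) IFF p2) OR (p5 AND p6))) IFF ((p2 IMPLIES (p6 IMPLIES p5)) AND p5) = False IFF False = True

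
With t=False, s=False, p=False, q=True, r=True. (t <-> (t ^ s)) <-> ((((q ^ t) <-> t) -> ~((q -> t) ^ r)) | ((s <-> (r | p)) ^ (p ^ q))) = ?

t ^ s = False ^ False = False
t <-> (t ^ s) = False <-> False = True
q ^ t = True ^ False = True
(q ^ t) <-> t = True <-> False = False
q -> t = True -> False = False
(q -> t) ^ r = False ^ True = True
~((q -> t) ^ r) = ~True = False
((q ^ t) <-> t) -> ~((q -> t) ^ r) = False -> False = True
r | p = True | False = True
s <-> (r | p) = False <-> True = False
p ^ q = False ^ True = True
(s <-> (r | p)) ^ (p ^ q) = False ^ True = True
(((q ^ t) <-> t) -> ~((q -> t) ^ r)) | ((s <-> (r | p)) ^ (p ^ q)) = True | True = True
(t <-> (t ^ s)) <-> ((((q ^ t) <-> t) -> ~((q -> t) ^ r)) | ((s <-> (r | p)) ^ (p ^ q))) = True <-> True = True

True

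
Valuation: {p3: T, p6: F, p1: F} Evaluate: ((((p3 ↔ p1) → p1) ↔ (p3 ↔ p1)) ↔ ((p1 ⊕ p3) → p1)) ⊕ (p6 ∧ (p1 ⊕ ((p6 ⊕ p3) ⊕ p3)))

T

Substituting p3=T, p6=F, p1=F:
p3 ↔ p1 = T ↔ F = F
(p3 ↔ p1) → p1 = F → F = T
p3 ↔ p1 = T ↔ F = F
((p3 ↔ p1) → p1) ↔ (p3 ↔ p1) = T ↔ F = F
p1 ⊕ p3 = F ⊕ T = T
(p1 ⊕ p3) → p1 = T → F = F
(((p3 ↔ p1) → p1) ↔ (p3 ↔ p1)) ↔ ((p1 ⊕ p3) → p1) = F ↔ F = T
p6 ⊕ p3 = F ⊕ T = T
(p6 ⊕ p3) ⊕ p3 = T ⊕ T = F
p1 ⊕ ((p6 ⊕ p3) ⊕ p3) = F ⊕ F = F
p6 ∧ (p1 ⊕ ((p6 ⊕ p3) ⊕ p3)) = F ∧ F = F
((((p3 ↔ p1) → p1) ↔ (p3 ↔ p1)) ↔ ((p1 ⊕ p3) → p1)) ⊕ (p6 ∧ (p1 ⊕ ((p6 ⊕ p3) ⊕ p3))) = T ⊕ F = T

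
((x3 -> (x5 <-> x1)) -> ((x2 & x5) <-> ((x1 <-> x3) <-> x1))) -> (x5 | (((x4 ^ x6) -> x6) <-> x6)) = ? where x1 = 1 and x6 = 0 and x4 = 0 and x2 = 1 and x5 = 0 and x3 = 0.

x5 <-> x1 = 0 <-> 1 = 0
x3 -> (x5 <-> x1) = 0 -> 0 = 1
x2 & x5 = 1 & 0 = 0
x1 <-> x3 = 1 <-> 0 = 0
(x1 <-> x3) <-> x1 = 0 <-> 1 = 0
(x2 & x5) <-> ((x1 <-> x3) <-> x1) = 0 <-> 0 = 1
(x3 -> (x5 <-> x1)) -> ((x2 & x5) <-> ((x1 <-> x3) <-> x1)) = 1 -> 1 = 1
x4 ^ x6 = 0 ^ 0 = 0
(x4 ^ x6) -> x6 = 0 -> 0 = 1
((x4 ^ x6) -> x6) <-> x6 = 1 <-> 0 = 0
x5 | (((x4 ^ x6) -> x6) <-> x6) = 0 | 0 = 0
((x3 -> (x5 <-> x1)) -> ((x2 & x5) <-> ((x1 <-> x3) <-> x1))) -> (x5 | (((x4 ^ x6) -> x6) <-> x6)) = 1 -> 0 = 0

0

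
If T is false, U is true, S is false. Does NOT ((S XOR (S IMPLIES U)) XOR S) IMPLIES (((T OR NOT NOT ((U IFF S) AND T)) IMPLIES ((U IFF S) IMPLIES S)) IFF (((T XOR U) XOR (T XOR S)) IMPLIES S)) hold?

S IMPLIES U = False IMPLIES True = True
S XOR (S IMPLIES U) = False XOR True = True
(S XOR (S IMPLIES U)) XOR S = True XOR False = True
NOT ((S XOR (S IMPLIES U)) XOR S) = NOT True = False
U IFF S = True IFF False = False
(U IFF S) AND T = False AND False = False
NOT ((U IFF S) AND T) = NOT False = True
NOT NOT ((U IFF S) AND T) = NOT True = False
T OR NOT NOT ((U IFF S) AND T) = False OR False = False
U IFF S = True IFF False = False
(U IFF S) IMPLIES S = False IMPLIES False = True
(T OR NOT NOT ((U IFF S) AND T)) IMPLIES ((U IFF S) IMPLIES S) = False IMPLIES True = True
T XOR U = False XOR True = True
T XOR S = False XOR False = False
(T XOR U) XOR (T XOR S) = True XOR False = True
((T XOR U) XOR (T XOR S)) IMPLIES S = True IMPLIES False = False
((T OR NOT NOT ((U IFF S) AND T)) IMPLIES ((U IFF S) IMPLIES S)) IFF (((T XOR U) XOR (T XOR S)) IMPLIES S) = True IFF False = False
NOT ((S XOR (S IMPLIES U)) XOR S) IMPLIES (((T OR NOT NOT ((U IFF S) AND T)) IMPLIES ((U IFF S) IMPLIES S)) IFF (((T XOR U) XOR (T XOR S)) IMPLIES S)) = False IMPLIES False = True

True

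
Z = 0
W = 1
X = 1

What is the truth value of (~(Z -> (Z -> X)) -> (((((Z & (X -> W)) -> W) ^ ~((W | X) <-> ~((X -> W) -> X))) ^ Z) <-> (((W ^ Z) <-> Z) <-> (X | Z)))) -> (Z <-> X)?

0

Z -> X = 0 -> 1 = 1
Z -> (Z -> X) = 0 -> 1 = 1
~(Z -> (Z -> X)) = ~1 = 0
X -> W = 1 -> 1 = 1
Z & (X -> W) = 0 & 1 = 0
(Z & (X -> W)) -> W = 0 -> 1 = 1
W | X = 1 | 1 = 1
X -> W = 1 -> 1 = 1
(X -> W) -> X = 1 -> 1 = 1
~((X -> W) -> X) = ~1 = 0
(W | X) <-> ~((X -> W) -> X) = 1 <-> 0 = 0
~((W | X) <-> ~((X -> W) -> X)) = ~0 = 1
((Z & (X -> W)) -> W) ^ ~((W | X) <-> ~((X -> W) -> X)) = 1 ^ 1 = 0
(((Z & (X -> W)) -> W) ^ ~((W | X) <-> ~((X -> W) -> X))) ^ Z = 0 ^ 0 = 0
W ^ Z = 1 ^ 0 = 1
(W ^ Z) <-> Z = 1 <-> 0 = 0
X | Z = 1 | 0 = 1
((W ^ Z) <-> Z) <-> (X | Z) = 0 <-> 1 = 0
((((Z & (X -> W)) -> W) ^ ~((W | X) <-> ~((X -> W) -> X))) ^ Z) <-> (((W ^ Z) <-> Z) <-> (X | Z)) = 0 <-> 0 = 1
~(Z -> (Z -> X)) -> (((((Z & (X -> W)) -> W) ^ ~((W | X) <-> ~((X -> W) -> X))) ^ Z) <-> (((W ^ Z) <-> Z) <-> (X | Z))) = 0 -> 1 = 1
Z <-> X = 0 <-> 1 = 0
(~(Z -> (Z -> X)) -> (((((Z & (X -> W)) -> W) ^ ~((W | X) <-> ~((X -> W) -> X))) ^ Z) <-> (((W ^ Z) <-> Z) <-> (X | Z)))) -> (Z <-> X) = 1 -> 0 = 0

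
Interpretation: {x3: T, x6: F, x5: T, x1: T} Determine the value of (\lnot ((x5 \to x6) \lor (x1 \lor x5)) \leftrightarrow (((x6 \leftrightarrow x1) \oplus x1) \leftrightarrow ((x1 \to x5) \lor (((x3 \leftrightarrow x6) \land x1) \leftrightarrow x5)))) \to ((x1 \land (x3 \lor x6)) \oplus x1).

T

x5 \to x6 = T \to F = F
x1 \lor x5 = T \lor T = T
(x5 \to x6) \lor (x1 \lor x5) = F \lor T = T
\lnot ((x5 \to x6) \lor (x1 \lor x5)) = \lnot T = F
x6 \leftrightarrow x1 = F \leftrightarrow T = F
(x6 \leftrightarrow x1) \oplus x1 = F \oplus T = T
x1 \to x5 = T \to T = T
x3 \leftrightarrow x6 = T \leftrightarrow F = F
(x3 \leftrightarrow x6) \land x1 = F \land T = F
((x3 \leftrightarrow x6) \land x1) \leftrightarrow x5 = F \leftrightarrow T = F
(x1 \to x5) \lor (((x3 \leftrightarrow x6) \land x1) \leftrightarrow x5) = T \lor F = T
((x6 \leftrightarrow x1) \oplus x1) \leftrightarrow ((x1 \to x5) \lor (((x3 \leftrightarrow x6) \land x1) \leftrightarrow x5)) = T \leftrightarrow T = T
\lnot ((x5 \to x6) \lor (x1 \lor x5)) \leftrightarrow (((x6 \leftrightarrow x1) \oplus x1) \leftrightarrow ((x1 \to x5) \lor (((x3 \leftrightarrow x6) \land x1) \leftrightarrow x5))) = F \leftrightarrow T = F
x3 \lor x6 = T \lor F = T
x1 \land (x3 \lor x6) = T \land T = T
(x1 \land (x3 \lor x6)) \oplus x1 = T \oplus T = F
(\lnot ((x5 \to x6) \lor (x1 \lor x5)) \leftrightarrow (((x6 \leftrightarrow x1) \oplus x1) \leftrightarrow ((x1 \to x5) \lor (((x3 \leftrightarrow x6) \land x1) \leftrightarrow x5)))) \to ((x1 \land (x3 \lor x6)) \oplus x1) = F \to F = T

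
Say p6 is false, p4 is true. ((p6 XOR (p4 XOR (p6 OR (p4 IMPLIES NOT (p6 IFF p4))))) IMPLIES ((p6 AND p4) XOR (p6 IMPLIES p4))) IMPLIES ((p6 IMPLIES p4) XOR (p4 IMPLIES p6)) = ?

True

p6 IFF p4 = False IFF True = False
NOT (p6 IFF p4) = NOT False = True
p4 IMPLIES NOT (p6 IFF p4) = True IMPLIES True = True
p6 OR (p4 IMPLIES NOT (p6 IFF p4)) = False OR True = True
p4 XOR (p6 OR (p4 IMPLIES NOT (p6 IFF p4))) = True XOR True = False
p6 XOR (p4 XOR (p6 OR (p4 IMPLIES NOT (p6 IFF p4)))) = False XOR False = False
p6 AND p4 = False AND True = False
p6 IMPLIES p4 = False IMPLIES True = True
(p6 AND p4) XOR (p6 IMPLIES p4) = False XOR True = True
(p6 XOR (p4 XOR (p6 OR (p4 IMPLIES NOT (p6 IFF p4))))) IMPLIES ((p6 AND p4) XOR (p6 IMPLIES p4)) = False IMPLIES True = True
p6 IMPLIES p4 = False IMPLIES True = True
p4 IMPLIES p6 = True IMPLIES False = False
(p6 IMPLIES p4) XOR (p4 IMPLIES p6) = True XOR False = True
((p6 XOR (p4 XOR (p6 OR (p4 IMPLIES NOT (p6 IFF p4))))) IMPLIES ((p6 AND p4) XOR (p6 IMPLIES p4))) IMPLIES ((p6 IMPLIES p4) XOR (p4 IMPLIES p6)) = True IMPLIES True = True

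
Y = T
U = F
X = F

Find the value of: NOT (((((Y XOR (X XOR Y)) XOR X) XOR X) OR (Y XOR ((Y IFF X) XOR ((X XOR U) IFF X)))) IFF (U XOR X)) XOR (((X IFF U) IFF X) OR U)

X XOR Y = F XOR T = T
Y XOR (X XOR Y) = T XOR T = F
(Y XOR (X XOR Y)) XOR X = F XOR F = F
((Y XOR (X XOR Y)) XOR X) XOR X = F XOR F = F
Y IFF X = T IFF F = F
X XOR U = F XOR F = F
(X XOR U) IFF X = F IFF F = T
(Y IFF X) XOR ((X XOR U) IFF X) = F XOR T = T
Y XOR ((Y IFF X) XOR ((X XOR U) IFF X)) = T XOR T = F
(((Y XOR (X XOR Y)) XOR X) XOR X) OR (Y XOR ((Y IFF X) XOR ((X XOR U) IFF X))) = F OR F = F
U XOR X = F XOR F = F
((((Y XOR (X XOR Y)) XOR X) XOR X) OR (Y XOR ((Y IFF X) XOR ((X XOR U) IFF X)))) IFF (U XOR X) = F IFF F = T
NOT (((((Y XOR (X XOR Y)) XOR X) XOR X) OR (Y XOR ((Y IFF X) XOR ((X XOR U) IFF X)))) IFF (U XOR X)) = NOT T = F
X IFF U = F IFF F = T
(X IFF U) IFF X = T IFF F = F
((X IFF U) IFF X) OR U = F OR F = F
NOT (((((Y XOR (X XOR Y)) XOR X) XOR X) OR (Y XOR ((Y IFF X) XOR ((X XOR U) IFF X)))) IFF (U XOR X)) XOR (((X IFF U) IFF X) OR U) = F XOR F = F

F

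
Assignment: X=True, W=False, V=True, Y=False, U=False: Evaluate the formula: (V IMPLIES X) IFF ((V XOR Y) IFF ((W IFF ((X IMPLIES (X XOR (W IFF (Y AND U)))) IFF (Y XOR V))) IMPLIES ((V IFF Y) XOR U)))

False

V IMPLIES X = True IMPLIES True = True
V XOR Y = True XOR False = True
Y AND U = False AND False = False
W IFF (Y AND U) = False IFF False = True
X XOR (W IFF (Y AND U)) = True XOR True = False
X IMPLIES (X XOR (W IFF (Y AND U))) = True IMPLIES False = False
Y XOR V = False XOR True = True
(X IMPLIES (X XOR (W IFF (Y AND U)))) IFF (Y XOR V) = False IFF True = False
W IFF ((X IMPLIES (X XOR (W IFF (Y AND U)))) IFF (Y XOR V)) = False IFF False = True
V IFF Y = True IFF False = False
(V IFF Y) XOR U = False XOR False = False
(W IFF ((X IMPLIES (X XOR (W IFF (Y AND U)))) IFF (Y XOR V))) IMPLIES ((V IFF Y) XOR U) = True IMPLIES False = False
(V XOR Y) IFF ((W IFF ((X IMPLIES (X XOR (W IFF (Y AND U)))) IFF (Y XOR V))) IMPLIES ((V IFF Y) XOR U)) = True IFF False = False
(V IMPLIES X) IFF ((V XOR Y) IFF ((W IFF ((X IMPLIES (X XOR (W IFF (Y AND U)))) IFF (Y XOR V))) IMPLIES ((V IFF Y) XOR U))) = True IFF False = False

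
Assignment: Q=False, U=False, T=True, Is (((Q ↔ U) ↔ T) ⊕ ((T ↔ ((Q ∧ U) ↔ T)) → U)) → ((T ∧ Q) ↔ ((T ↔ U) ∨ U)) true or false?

Q ↔ U = False ↔ False = True
(Q ↔ U) ↔ T = True ↔ True = True
Q ∧ U = False ∧ False = False
(Q ∧ U) ↔ T = False ↔ True = False
T ↔ ((Q ∧ U) ↔ T) = True ↔ False = False
(T ↔ ((Q ∧ U) ↔ T)) → U = False → False = True
((Q ↔ U) ↔ T) ⊕ ((T ↔ ((Q ∧ U) ↔ T)) → U) = True ⊕ True = False
T ∧ Q = True ∧ False = False
T ↔ U = True ↔ False = False
(T ↔ U) ∨ U = False ∨ False = False
(T ∧ Q) ↔ ((T ↔ U) ∨ U) = False ↔ False = True
(((Q ↔ U) ↔ T) ⊕ ((T ↔ ((Q ∧ U) ↔ T)) → U)) → ((T ∧ Q) ↔ ((T ↔ U) ∨ U)) = False → True = True

True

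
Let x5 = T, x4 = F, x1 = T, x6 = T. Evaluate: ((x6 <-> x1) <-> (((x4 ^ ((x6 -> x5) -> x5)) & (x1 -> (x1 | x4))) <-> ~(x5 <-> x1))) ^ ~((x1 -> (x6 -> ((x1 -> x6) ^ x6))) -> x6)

F

x6 <-> x1 = T <-> T = T
x6 -> x5 = T -> T = T
(x6 -> x5) -> x5 = T -> T = T
x4 ^ ((x6 -> x5) -> x5) = F ^ T = T
x1 | x4 = T | F = T
x1 -> (x1 | x4) = T -> T = T
(x4 ^ ((x6 -> x5) -> x5)) & (x1 -> (x1 | x4)) = T & T = T
x5 <-> x1 = T <-> T = T
~(x5 <-> x1) = ~T = F
((x4 ^ ((x6 -> x5) -> x5)) & (x1 -> (x1 | x4))) <-> ~(x5 <-> x1) = T <-> F = F
(x6 <-> x1) <-> (((x4 ^ ((x6 -> x5) -> x5)) & (x1 -> (x1 | x4))) <-> ~(x5 <-> x1)) = T <-> F = F
x1 -> x6 = T -> T = T
(x1 -> x6) ^ x6 = T ^ T = F
x6 -> ((x1 -> x6) ^ x6) = T -> F = F
x1 -> (x6 -> ((x1 -> x6) ^ x6)) = T -> F = F
(x1 -> (x6 -> ((x1 -> x6) ^ x6))) -> x6 = F -> T = T
~((x1 -> (x6 -> ((x1 -> x6) ^ x6))) -> x6) = ~T = F
((x6 <-> x1) <-> (((x4 ^ ((x6 -> x5) -> x5)) & (x1 -> (x1 | x4))) <-> ~(x5 <-> x1))) ^ ~((x1 -> (x6 -> ((x1 -> x6) ^ x6))) -> x6) = F ^ F = F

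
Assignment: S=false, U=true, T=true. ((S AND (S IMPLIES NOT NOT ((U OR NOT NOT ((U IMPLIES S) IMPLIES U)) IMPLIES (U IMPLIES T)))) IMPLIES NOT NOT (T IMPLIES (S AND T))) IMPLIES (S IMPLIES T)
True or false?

true

U IMPLIES S = true IMPLIES false = false
(U IMPLIES S) IMPLIES U = false IMPLIES true = true
NOT ((U IMPLIES S) IMPLIES U) = NOT true = false
NOT NOT ((U IMPLIES S) IMPLIES U) = NOT false = true
U OR NOT NOT ((U IMPLIES S) IMPLIES U) = true OR true = true
U IMPLIES T = true IMPLIES true = true
(U OR NOT NOT ((U IMPLIES S) IMPLIES U)) IMPLIES (U IMPLIES T) = true IMPLIES true = true
NOT ((U OR NOT NOT ((U IMPLIES S) IMPLIES U)) IMPLIES (U IMPLIES T)) = NOT true = false
NOT NOT ((U OR NOT NOT ((U IMPLIES S) IMPLIES U)) IMPLIES (U IMPLIES T)) = NOT false = true
S IMPLIES NOT NOT ((U OR NOT NOT ((U IMPLIES S) IMPLIES U)) IMPLIES (U IMPLIES T)) = false IMPLIES true = true
S AND (S IMPLIES NOT NOT ((U OR NOT NOT ((U IMPLIES S) IMPLIES U)) IMPLIES (U IMPLIES T))) = false AND true = false
S AND T = false AND true = false
T IMPLIES (S AND T) = true IMPLIES false = false
NOT (T IMPLIES (S AND T)) = NOT false = true
NOT NOT (T IMPLIES (S AND T)) = NOT true = false
(S AND (S IMPLIES NOT NOT ((U OR NOT NOT ((U IMPLIES S) IMPLIES U)) IMPLIES (U IMPLIES T)))) IMPLIES NOT NOT (T IMPLIES (S AND T)) = false IMPLIES false = true
S IMPLIES T = false IMPLIES true = true
((S AND (S IMPLIES NOT NOT ((U OR NOT NOT ((U IMPLIES S) IMPLIES U)) IMPLIES (U IMPLIES T)))) IMPLIES NOT NOT (T IMPLIES (S AND T))) IMPLIES (S IMPLIES T) = true IMPLIES true = true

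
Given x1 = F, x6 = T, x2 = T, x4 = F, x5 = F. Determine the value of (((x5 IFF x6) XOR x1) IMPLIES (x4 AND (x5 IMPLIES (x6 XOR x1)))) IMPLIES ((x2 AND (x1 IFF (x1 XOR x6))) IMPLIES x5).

T

x5 IFF x6 = F IFF T = F
(x5 IFF x6) XOR x1 = F XOR F = F
x6 XOR x1 = T XOR F = T
x5 IMPLIES (x6 XOR x1) = F IMPLIES T = T
x4 AND (x5 IMPLIES (x6 XOR x1)) = F AND T = F
((x5 IFF x6) XOR x1) IMPLIES (x4 AND (x5 IMPLIES (x6 XOR x1))) = F IMPLIES F = T
x1 XOR x6 = F XOR T = T
x1 IFF (x1 XOR x6) = F IFF T = F
x2 AND (x1 IFF (x1 XOR x6)) = T AND F = F
(x2 AND (x1 IFF (x1 XOR x6))) IMPLIES x5 = F IMPLIES F = T
(((x5 IFF x6) XOR x1) IMPLIES (x4 AND (x5 IMPLIES (x6 XOR x1)))) IMPLIES ((x2 AND (x1 IFF (x1 XOR x6))) IMPLIES x5) = T IMPLIES T = T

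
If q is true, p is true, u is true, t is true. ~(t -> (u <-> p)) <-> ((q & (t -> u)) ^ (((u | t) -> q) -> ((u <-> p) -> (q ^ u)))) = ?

F

u <-> p = T <-> T = T
t -> (u <-> p) = T -> T = T
~(t -> (u <-> p)) = ~T = F
t -> u = T -> T = T
q & (t -> u) = T & T = T
u | t = T | T = T
(u | t) -> q = T -> T = T
u <-> p = T <-> T = T
q ^ u = T ^ T = F
(u <-> p) -> (q ^ u) = T -> F = F
((u | t) -> q) -> ((u <-> p) -> (q ^ u)) = T -> F = F
(q & (t -> u)) ^ (((u | t) -> q) -> ((u <-> p) -> (q ^ u))) = T ^ F = T
~(t -> (u <-> p)) <-> ((q & (t -> u)) ^ (((u | t) -> q) -> ((u <-> p) -> (q ^ u)))) = F <-> T = F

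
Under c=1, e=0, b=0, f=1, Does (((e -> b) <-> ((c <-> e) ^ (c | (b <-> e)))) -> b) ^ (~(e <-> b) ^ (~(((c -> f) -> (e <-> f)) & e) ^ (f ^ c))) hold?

1

e -> b = 0 -> 0 = 1
c <-> e = 1 <-> 0 = 0
b <-> e = 0 <-> 0 = 1
c | (b <-> e) = 1 | 1 = 1
(c <-> e) ^ (c | (b <-> e)) = 0 ^ 1 = 1
(e -> b) <-> ((c <-> e) ^ (c | (b <-> e))) = 1 <-> 1 = 1
((e -> b) <-> ((c <-> e) ^ (c | (b <-> e)))) -> b = 1 -> 0 = 0
e <-> b = 0 <-> 0 = 1
~(e <-> b) = ~1 = 0
c -> f = 1 -> 1 = 1
e <-> f = 0 <-> 1 = 0
(c -> f) -> (e <-> f) = 1 -> 0 = 0
((c -> f) -> (e <-> f)) & e = 0 & 0 = 0
~(((c -> f) -> (e <-> f)) & e) = ~0 = 1
f ^ c = 1 ^ 1 = 0
~(((c -> f) -> (e <-> f)) & e) ^ (f ^ c) = 1 ^ 0 = 1
~(e <-> b) ^ (~(((c -> f) -> (e <-> f)) & e) ^ (f ^ c)) = 0 ^ 1 = 1
(((e -> b) <-> ((c <-> e) ^ (c | (b <-> e)))) -> b) ^ (~(e <-> b) ^ (~(((c -> f) -> (e <-> f)) & e) ^ (f ^ c))) = 0 ^ 1 = 1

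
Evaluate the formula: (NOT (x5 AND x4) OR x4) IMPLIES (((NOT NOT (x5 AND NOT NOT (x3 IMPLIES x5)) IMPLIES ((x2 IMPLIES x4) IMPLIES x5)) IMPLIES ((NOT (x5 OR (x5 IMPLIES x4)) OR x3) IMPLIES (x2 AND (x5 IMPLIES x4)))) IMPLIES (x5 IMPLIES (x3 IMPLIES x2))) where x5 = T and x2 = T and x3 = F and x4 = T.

T

x5 AND x4 = T AND T = T
NOT (x5 AND x4) = NOT T = F
NOT (x5 AND x4) OR x4 = F OR T = T
x3 IMPLIES x5 = F IMPLIES T = T
NOT (x3 IMPLIES x5) = NOT T = F
NOT NOT (x3 IMPLIES x5) = NOT F = T
x5 AND NOT NOT (x3 IMPLIES x5) = T AND T = T
NOT (x5 AND NOT NOT (x3 IMPLIES x5)) = NOT T = F
NOT NOT (x5 AND NOT NOT (x3 IMPLIES x5)) = NOT F = T
x2 IMPLIES x4 = T IMPLIES T = T
(x2 IMPLIES x4) IMPLIES x5 = T IMPLIES T = T
NOT NOT (x5 AND NOT NOT (x3 IMPLIES x5)) IMPLIES ((x2 IMPLIES x4) IMPLIES x5) = T IMPLIES T = T
x5 IMPLIES x4 = T IMPLIES T = T
x5 OR (x5 IMPLIES x4) = T OR T = T
NOT (x5 OR (x5 IMPLIES x4)) = NOT T = F
NOT (x5 OR (x5 IMPLIES x4)) OR x3 = F OR F = F
x5 IMPLIES x4 = T IMPLIES T = T
x2 AND (x5 IMPLIES x4) = T AND T = T
(NOT (x5 OR (x5 IMPLIES x4)) OR x3) IMPLIES (x2 AND (x5 IMPLIES x4)) = F IMPLIES T = T
(NOT NOT (x5 AND NOT NOT (x3 IMPLIES x5)) IMPLIES ((x2 IMPLIES x4) IMPLIES x5)) IMPLIES ((NOT (x5 OR (x5 IMPLIES x4)) OR x3) IMPLIES (x2 AND (x5 IMPLIES x4))) = T IMPLIES T = T
x3 IMPLIES x2 = F IMPLIES T = T
x5 IMPLIES (x3 IMPLIES x2) = T IMPLIES T = T
((NOT NOT (x5 AND NOT NOT (x3 IMPLIES x5)) IMPLIES ((x2 IMPLIES x4) IMPLIES x5)) IMPLIES ((NOT (x5 OR (x5 IMPLIES x4)) OR x3) IMPLIES (x2 AND (x5 IMPLIES x4)))) IMPLIES (x5 IMPLIES (x3 IMPLIES x2)) = T IMPLIES T = T
(NOT (x5 AND x4) OR x4) IMPLIES (((NOT NOT (x5 AND NOT NOT (x3 IMPLIES x5)) IMPLIES ((x2 IMPLIES x4) IMPLIES x5)) IMPLIES ((NOT (x5 OR (x5 IMPLIES x4)) OR x3) IMPLIES (x2 AND (x5 IMPLIES x4)))) IMPLIES (x5 IMPLIES (x3 IMPLIES x2))) = T IMPLIES T = T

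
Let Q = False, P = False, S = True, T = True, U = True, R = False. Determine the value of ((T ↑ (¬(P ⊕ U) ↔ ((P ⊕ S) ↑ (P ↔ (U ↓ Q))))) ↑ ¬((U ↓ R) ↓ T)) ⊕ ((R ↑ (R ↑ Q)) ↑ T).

True

Substituting Q=False, P=False, S=True, T=True, U=True, R=False:
P ⊕ U = False ⊕ True = True
¬(P ⊕ U) = ¬True = False
P ⊕ S = False ⊕ True = True
U ↓ Q = True ↓ False = False
P ↔ (U ↓ Q) = False ↔ False = True
(P ⊕ S) ↑ (P ↔ (U ↓ Q)) = True ↑ True = False
¬(P ⊕ U) ↔ ((P ⊕ S) ↑ (P ↔ (U ↓ Q))) = False ↔ False = True
T ↑ (¬(P ⊕ U) ↔ ((P ⊕ S) ↑ (P ↔ (U ↓ Q)))) = True ↑ True = False
U ↓ R = True ↓ False = False
(U ↓ R) ↓ T = False ↓ True = False
¬((U ↓ R) ↓ T) = ¬False = True
(T ↑ (¬(P ⊕ U) ↔ ((P ⊕ S) ↑ (P ↔ (U ↓ Q))))) ↑ ¬((U ↓ R) ↓ T) = False ↑ True = True
R ↑ Q = False ↑ False = True
R ↑ (R ↑ Q) = False ↑ True = True
(R ↑ (R ↑ Q)) ↑ T = True ↑ True = False
((T ↑ (¬(P ⊕ U) ↔ ((P ⊕ S) ↑ (P ↔ (U ↓ Q))))) ↑ ¬((U ↓ R) ↓ T)) ⊕ ((R ↑ (R ↑ Q)) ↑ T) = True ⊕ False = True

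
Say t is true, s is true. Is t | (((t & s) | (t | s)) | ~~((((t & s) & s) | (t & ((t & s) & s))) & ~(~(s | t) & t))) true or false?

T

t & s = T & T = T
t | s = T | T = T
(t & s) | (t | s) = T | T = T
t & s = T & T = T
(t & s) & s = T & T = T
t & s = T & T = T
(t & s) & s = T & T = T
t & ((t & s) & s) = T & T = T
((t & s) & s) | (t & ((t & s) & s)) = T | T = T
s | t = T | T = T
~(s | t) = ~T = F
~(s | t) & t = F & T = F
~(~(s | t) & t) = ~F = T
(((t & s) & s) | (t & ((t & s) & s))) & ~(~(s | t) & t) = T & T = T
~((((t & s) & s) | (t & ((t & s) & s))) & ~(~(s | t) & t)) = ~T = F
~~((((t & s) & s) | (t & ((t & s) & s))) & ~(~(s | t) & t)) = ~F = T
((t & s) | (t | s)) | ~~((((t & s) & s) | (t & ((t & s) & s))) & ~(~(s | t) & t)) = T | T = T
t | (((t & s) | (t | s)) | ~~((((t & s) & s) | (t & ((t & s) & s))) & ~(~(s | t) & t))) = T | T = T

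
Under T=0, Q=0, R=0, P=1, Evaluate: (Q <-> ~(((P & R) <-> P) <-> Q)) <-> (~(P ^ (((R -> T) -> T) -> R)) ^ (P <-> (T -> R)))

0

P & R = 1 & 0 = 0
(P & R) <-> P = 0 <-> 1 = 0
((P & R) <-> P) <-> Q = 0 <-> 0 = 1
~(((P & R) <-> P) <-> Q) = ~1 = 0
Q <-> ~(((P & R) <-> P) <-> Q) = 0 <-> 0 = 1
R -> T = 0 -> 0 = 1
(R -> T) -> T = 1 -> 0 = 0
((R -> T) -> T) -> R = 0 -> 0 = 1
P ^ (((R -> T) -> T) -> R) = 1 ^ 1 = 0
~(P ^ (((R -> T) -> T) -> R)) = ~0 = 1
T -> R = 0 -> 0 = 1
P <-> (T -> R) = 1 <-> 1 = 1
~(P ^ (((R -> T) -> T) -> R)) ^ (P <-> (T -> R)) = 1 ^ 1 = 0
(Q <-> ~(((P & R) <-> P) <-> Q)) <-> (~(P ^ (((R -> T) -> T) -> R)) ^ (P <-> (T -> R))) = 1 <-> 0 = 0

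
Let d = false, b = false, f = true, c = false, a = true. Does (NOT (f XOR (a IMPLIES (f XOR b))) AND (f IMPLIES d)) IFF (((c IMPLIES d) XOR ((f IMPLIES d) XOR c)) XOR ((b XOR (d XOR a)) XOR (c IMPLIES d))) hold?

Substituting d=false, b=false, f=true, c=false, a=true:
f XOR b = true XOR false = true
a IMPLIES (f XOR b) = true IMPLIES true = true
f XOR (a IMPLIES (f XOR b)) = true XOR true = false
NOT (f XOR (a IMPLIES (f XOR b))) = NOT false = true
f IMPLIES d = true IMPLIES false = false
NOT (f XOR (a IMPLIES (f XOR b))) AND (f IMPLIES d) = true AND false = false
c IMPLIES d = false IMPLIES false = true
f IMPLIES d = true IMPLIES false = false
(f IMPLIES d) XOR c = false XOR false = false
(c IMPLIES d) XOR ((f IMPLIES d) XOR c) = true XOR false = true
d XOR a = false XOR true = true
b XOR (d XOR a) = false XOR true = true
c IMPLIES d = false IMPLIES false = true
(b XOR (d XOR a)) XOR (c IMPLIES d) = true XOR true = false
((c IMPLIES d) XOR ((f IMPLIES d) XOR c)) XOR ((b XOR (d XOR a)) XOR (c IMPLIES d)) = true XOR false = true
(NOT (f XOR (a IMPLIES (f XOR b))) AND (f IMPLIES d)) IFF (((c IMPLIES d) XOR ((f IMPLIES d) XOR c)) XOR ((b XOR (d XOR a)) XOR (c IMPLIES d))) = false IFF true = false

false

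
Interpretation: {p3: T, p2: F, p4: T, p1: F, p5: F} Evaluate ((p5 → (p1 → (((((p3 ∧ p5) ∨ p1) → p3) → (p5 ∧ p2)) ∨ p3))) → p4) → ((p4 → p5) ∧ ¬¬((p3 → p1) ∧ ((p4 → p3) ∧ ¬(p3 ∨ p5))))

F

Substituting p3=T, p2=F, p4=T, p1=F, p5=F:
p3 ∧ p5 = T ∧ F = F
(p3 ∧ p5) ∨ p1 = F ∨ F = F
((p3 ∧ p5) ∨ p1) → p3 = F → T = T
p5 ∧ p2 = F ∧ F = F
(((p3 ∧ p5) ∨ p1) → p3) → (p5 ∧ p2) = T → F = F
((((p3 ∧ p5) ∨ p1) → p3) → (p5 ∧ p2)) ∨ p3 = F ∨ T = T
p1 → (((((p3 ∧ p5) ∨ p1) → p3) → (p5 ∧ p2)) ∨ p3) = F → T = T
p5 → (p1 → (((((p3 ∧ p5) ∨ p1) → p3) → (p5 ∧ p2)) ∨ p3)) = F → T = T
(p5 → (p1 → (((((p3 ∧ p5) ∨ p1) → p3) → (p5 ∧ p2)) ∨ p3))) → p4 = T → T = T
p4 → p5 = T → F = F
p3 → p1 = T → F = F
p4 → p3 = T → T = T
p3 ∨ p5 = T ∨ F = T
¬(p3 ∨ p5) = ¬T = F
(p4 → p3) ∧ ¬(p3 ∨ p5) = T ∧ F = F
(p3 → p1) ∧ ((p4 → p3) ∧ ¬(p3 ∨ p5)) = F ∧ F = F
¬((p3 → p1) ∧ ((p4 → p3) ∧ ¬(p3 ∨ p5))) = ¬F = T
¬¬((p3 → p1) ∧ ((p4 → p3) ∧ ¬(p3 ∨ p5))) = ¬T = F
(p4 → p5) ∧ ¬¬((p3 → p1) ∧ ((p4 → p3) ∧ ¬(p3 ∨ p5))) = F ∧ F = F
((p5 → (p1 → (((((p3 ∧ p5) ∨ p1) → p3) → (p5 ∧ p2)) ∨ p3))) → p4) → ((p4 → p5) ∧ ¬¬((p3 → p1) ∧ ((p4 → p3) ∧ ¬(p3 ∨ p5)))) = T → F = F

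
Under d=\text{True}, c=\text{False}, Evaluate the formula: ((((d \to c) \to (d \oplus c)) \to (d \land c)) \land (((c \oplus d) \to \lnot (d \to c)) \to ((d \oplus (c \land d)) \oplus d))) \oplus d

d \to c = \text{True} \to \text{False} = \text{False}
d \oplus c = \text{True} \oplus \text{False} = \text{True}
(d \to c) \to (d \oplus c) = \text{False} \to \text{True} = \text{True}
d \land c = \text{True} \land \text{False} = \text{False}
((d \to c) \to (d \oplus c)) \to (d \land c) = \text{True} \to \text{False} = \text{False}
c \oplus d = \text{False} \oplus \text{True} = \text{True}
d \to c = \text{True} \to \text{False} = \text{False}
\lnot (d \to c) = \lnot \text{False} = \text{True}
(c \oplus d) \to \lnot (d \to c) = \text{True} \to \text{True} = \text{True}
c \land d = \text{False} \land \text{True} = \text{False}
d \oplus (c \land d) = \text{True} \oplus \text{False} = \text{True}
(d \oplus (c \land d)) \oplus d = \text{True} \oplus \text{True} = \text{False}
((c \oplus d) \to \lnot (d \to c)) \to ((d \oplus (c \land d)) \oplus d) = \text{True} \to \text{False} = \text{False}
(((d \to c) \to (d \oplus c)) \to (d \land c)) \land (((c \oplus d) \to \lnot (d \to c)) \to ((d \oplus (c \land d)) \oplus d)) = \text{False} \land \text{False} = \text{False}
((((d \to c) \to (d \oplus c)) \to (d \land c)) \land (((c \oplus d) \to \lnot (d \to c)) \to ((d \oplus (c \land d)) \oplus d))) \oplus d = \text{False} \oplus \text{True} = \text{True}

\text{True}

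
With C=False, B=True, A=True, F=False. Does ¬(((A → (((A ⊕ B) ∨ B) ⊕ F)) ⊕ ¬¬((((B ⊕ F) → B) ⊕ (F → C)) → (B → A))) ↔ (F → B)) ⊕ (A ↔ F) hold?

True

A ⊕ B = True ⊕ True = False
(A ⊕ B) ∨ B = False ∨ True = True
((A ⊕ B) ∨ B) ⊕ F = True ⊕ False = True
A → (((A ⊕ B) ∨ B) ⊕ F) = True → True = True
B ⊕ F = True ⊕ False = True
(B ⊕ F) → B = True → True = True
F → C = False → False = True
((B ⊕ F) → B) ⊕ (F → C) = True ⊕ True = False
B → A = True → True = True
(((B ⊕ F) → B) ⊕ (F → C)) → (B → A) = False → True = True
¬((((B ⊕ F) → B) ⊕ (F → C)) → (B → A)) = ¬True = False
¬¬((((B ⊕ F) → B) ⊕ (F → C)) → (B → A)) = ¬False = True
(A → (((A ⊕ B) ∨ B) ⊕ F)) ⊕ ¬¬((((B ⊕ F) → B) ⊕ (F → C)) → (B → A)) = True ⊕ True = False
F → B = False → True = True
((A → (((A ⊕ B) ∨ B) ⊕ F)) ⊕ ¬¬((((B ⊕ F) → B) ⊕ (F → C)) → (B → A))) ↔ (F → B) = False ↔ True = False
¬(((A → (((A ⊕ B) ∨ B) ⊕ F)) ⊕ ¬¬((((B ⊕ F) → B) ⊕ (F → C)) → (B → A))) ↔ (F → B)) = ¬False = True
A ↔ F = True ↔ False = False
¬(((A → (((A ⊕ B) ∨ B) ⊕ F)) ⊕ ¬¬((((B ⊕ F) → B) ⊕ (F → C)) → (B → A))) ↔ (F → B)) ⊕ (A ↔ F) = True ⊕ False = True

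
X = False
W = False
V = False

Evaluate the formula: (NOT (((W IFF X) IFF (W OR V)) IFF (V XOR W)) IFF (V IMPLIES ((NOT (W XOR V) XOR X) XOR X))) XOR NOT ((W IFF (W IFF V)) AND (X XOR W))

True

W IFF X = False IFF False = True
W OR V = False OR False = False
(W IFF X) IFF (W OR V) = True IFF False = False
V XOR W = False XOR False = False
((W IFF X) IFF (W OR V)) IFF (V XOR W) = False IFF False = True
NOT (((W IFF X) IFF (W OR V)) IFF (V XOR W)) = NOT True = False
W XOR V = False XOR False = False
NOT (W XOR V) = NOT False = True
NOT (W XOR V) XOR X = True XOR False = True
(NOT (W XOR V) XOR X) XOR X = True XOR False = True
V IMPLIES ((NOT (W XOR V) XOR X) XOR X) = False IMPLIES True = True
NOT (((W IFF X) IFF (W OR V)) IFF (V XOR W)) IFF (V IMPLIES ((NOT (W XOR V) XOR X) XOR X)) = False IFF True = False
W IFF V = False IFF False = True
W IFF (W IFF V) = False IFF True = False
X XOR W = False XOR False = False
(W IFF (W IFF V)) AND (X XOR W) = False AND False = False
NOT ((W IFF (W IFF V)) AND (X XOR W)) = NOT False = True
(NOT (((W IFF X) IFF (W OR V)) IFF (V XOR W)) IFF (V IMPLIES ((NOT (W XOR V) XOR X) XOR X))) XOR NOT ((W IFF (W IFF V)) AND (X XOR W)) = False XOR True = True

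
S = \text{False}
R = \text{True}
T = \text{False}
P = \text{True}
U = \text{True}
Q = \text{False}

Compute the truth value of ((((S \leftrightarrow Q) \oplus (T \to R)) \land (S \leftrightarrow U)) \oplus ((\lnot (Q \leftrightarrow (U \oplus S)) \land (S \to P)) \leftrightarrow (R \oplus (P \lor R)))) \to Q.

Substituting S=\text{False}, R=\text{True}, T=\text{False}, P=\text{True}, U=\text{True}, Q=\text{False}:
S \leftrightarrow Q = \text{False} \leftrightarrow \text{False} = \text{True}
T \to R = \text{False} \to \text{True} = \text{True}
(S \leftrightarrow Q) \oplus (T \to R) = \text{True} \oplus \text{True} = \text{False}
S \leftrightarrow U = \text{False} \leftrightarrow \text{True} = \text{False}
((S \leftrightarrow Q) \oplus (T \to R)) \land (S \leftrightarrow U) = \text{False} \land \text{False} = \text{False}
U \oplus S = \text{True} \oplus \text{False} = \text{True}
Q \leftrightarrow (U \oplus S) = \text{False} \leftrightarrow \text{True} = \text{False}
\lnot (Q \leftrightarrow (U \oplus S)) = \lnot \text{False} = \text{True}
S \to P = \text{False} \to \text{True} = \text{True}
\lnot (Q \leftrightarrow (U \oplus S)) \land (S \to P) = \text{True} \land \text{True} = \text{True}
P \lor R = \text{True} \lor \text{True} = \text{True}
R \oplus (P \lor R) = \text{True} \oplus \text{True} = \text{False}
(\lnot (Q \leftrightarrow (U \oplus S)) \land (S \to P)) \leftrightarrow (R \oplus (P \lor R)) = \text{True} \leftrightarrow \text{False} = \text{False}
(((S \leftrightarrow Q) \oplus (T \to R)) \land (S \leftrightarrow U)) \oplus ((\lnot (Q \leftrightarrow (U \oplus S)) \land (S \to P)) \leftrightarrow (R \oplus (P \lor R))) = \text{False} \oplus \text{False} = \text{False}
((((S \leftrightarrow Q) \oplus (T \to R)) \land (S \leftrightarrow U)) \oplus ((\lnot (Q \leftrightarrow (U \oplus S)) \land (S \to P)) \leftrightarrow (R \oplus (P \lor R)))) \to Q = \text{False} \to \text{False} = \text{True}

\text{True}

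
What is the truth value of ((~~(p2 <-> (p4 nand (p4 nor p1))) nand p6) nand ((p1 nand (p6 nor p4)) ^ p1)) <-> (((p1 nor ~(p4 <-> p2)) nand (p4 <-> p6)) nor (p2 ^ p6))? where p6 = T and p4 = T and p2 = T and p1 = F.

T

p4 nor p1 = T nor F = F
p4 nand (p4 nor p1) = T nand F = T
p2 <-> (p4 nand (p4 nor p1)) = T <-> T = T
~(p2 <-> (p4 nand (p4 nor p1))) = ~T = F
~~(p2 <-> (p4 nand (p4 nor p1))) = ~F = T
~~(p2 <-> (p4 nand (p4 nor p1))) nand p6 = T nand T = F
p6 nor p4 = T nor T = F
p1 nand (p6 nor p4) = F nand F = T
(p1 nand (p6 nor p4)) ^ p1 = T ^ F = T
(~~(p2 <-> (p4 nand (p4 nor p1))) nand p6) nand ((p1 nand (p6 nor p4)) ^ p1) = F nand T = T
p4 <-> p2 = T <-> T = T
~(p4 <-> p2) = ~T = F
p1 nor ~(p4 <-> p2) = F nor F = T
p4 <-> p6 = T <-> T = T
(p1 nor ~(p4 <-> p2)) nand (p4 <-> p6) = T nand T = F
p2 ^ p6 = T ^ T = F
((p1 nor ~(p4 <-> p2)) nand (p4 <-> p6)) nor (p2 ^ p6) = F nor F = T
((~~(p2 <-> (p4 nand (p4 nor p1))) nand p6) nand ((p1 nand (p6 nor p4)) ^ p1)) <-> (((p1 nor ~(p4 <-> p2)) nand (p4 <-> p6)) nor (p2 ^ p6)) = T <-> T = T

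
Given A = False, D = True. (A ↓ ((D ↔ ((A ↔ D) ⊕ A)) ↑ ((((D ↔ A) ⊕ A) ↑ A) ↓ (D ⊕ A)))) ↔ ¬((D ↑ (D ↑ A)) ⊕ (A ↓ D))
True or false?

False

Substituting A=False, D=True:
A ↔ D = False ↔ True = False
(A ↔ D) ⊕ A = False ⊕ False = False
D ↔ ((A ↔ D) ⊕ A) = True ↔ False = False
D ↔ A = True ↔ False = False
(D ↔ A) ⊕ A = False ⊕ False = False
((D ↔ A) ⊕ A) ↑ A = False ↑ False = True
D ⊕ A = True ⊕ False = True
(((D ↔ A) ⊕ A) ↑ A) ↓ (D ⊕ A) = True ↓ True = False
(D ↔ ((A ↔ D) ⊕ A)) ↑ ((((D ↔ A) ⊕ A) ↑ A) ↓ (D ⊕ A)) = False ↑ False = True
A ↓ ((D ↔ ((A ↔ D) ⊕ A)) ↑ ((((D ↔ A) ⊕ A) ↑ A) ↓ (D ⊕ A))) = False ↓ True = False
D ↑ A = True ↑ False = True
D ↑ (D ↑ A) = True ↑ True = False
A ↓ D = False ↓ True = False
(D ↑ (D ↑ A)) ⊕ (A ↓ D) = False ⊕ False = False
¬((D ↑ (D ↑ A)) ⊕ (A ↓ D)) = ¬False = True
(A ↓ ((D ↔ ((A ↔ D) ⊕ A)) ↑ ((((D ↔ A) ⊕ A) ↑ A) ↓ (D ⊕ A)))) ↔ ¬((D ↑ (D ↑ A)) ⊕ (A ↓ D)) = False ↔ True = False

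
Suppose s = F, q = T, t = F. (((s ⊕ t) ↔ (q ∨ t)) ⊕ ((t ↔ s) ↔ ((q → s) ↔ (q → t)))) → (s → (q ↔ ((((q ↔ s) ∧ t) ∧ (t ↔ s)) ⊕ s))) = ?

T

s ⊕ t = F ⊕ F = F
q ∨ t = T ∨ F = T
(s ⊕ t) ↔ (q ∨ t) = F ↔ T = F
t ↔ s = F ↔ F = T
q → s = T → F = F
q → t = T → F = F
(q → s) ↔ (q → t) = F ↔ F = T
(t ↔ s) ↔ ((q → s) ↔ (q → t)) = T ↔ T = T
((s ⊕ t) ↔ (q ∨ t)) ⊕ ((t ↔ s) ↔ ((q → s) ↔ (q → t))) = F ⊕ T = T
q ↔ s = T ↔ F = F
(q ↔ s) ∧ t = F ∧ F = F
t ↔ s = F ↔ F = T
((q ↔ s) ∧ t) ∧ (t ↔ s) = F ∧ T = F
(((q ↔ s) ∧ t) ∧ (t ↔ s)) ⊕ s = F ⊕ F = F
q ↔ ((((q ↔ s) ∧ t) ∧ (t ↔ s)) ⊕ s) = T ↔ F = F
s → (q ↔ ((((q ↔ s) ∧ t) ∧ (t ↔ s)) ⊕ s)) = F → F = T
(((s ⊕ t) ↔ (q ∨ t)) ⊕ ((t ↔ s) ↔ ((q → s) ↔ (q → t)))) → (s → (q ↔ ((((q ↔ s) ∧ t) ∧ (t ↔ s)) ⊕ s))) = T → T = T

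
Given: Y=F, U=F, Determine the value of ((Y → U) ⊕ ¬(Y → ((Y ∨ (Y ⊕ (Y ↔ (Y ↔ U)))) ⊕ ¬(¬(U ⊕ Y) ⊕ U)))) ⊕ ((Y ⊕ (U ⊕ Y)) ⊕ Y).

Y → U = F → F = T
Y ↔ U = F ↔ F = T
Y ↔ (Y ↔ U) = F ↔ T = F
Y ⊕ (Y ↔ (Y ↔ U)) = F ⊕ F = F
Y ∨ (Y ⊕ (Y ↔ (Y ↔ U))) = F ∨ F = F
U ⊕ Y = F ⊕ F = F
¬(U ⊕ Y) = ¬F = T
¬(U ⊕ Y) ⊕ U = T ⊕ F = T
¬(¬(U ⊕ Y) ⊕ U) = ¬T = F
(Y ∨ (Y ⊕ (Y ↔ (Y ↔ U)))) ⊕ ¬(¬(U ⊕ Y) ⊕ U) = F ⊕ F = F
Y → ((Y ∨ (Y ⊕ (Y ↔ (Y ↔ U)))) ⊕ ¬(¬(U ⊕ Y) ⊕ U)) = F → F = T
¬(Y → ((Y ∨ (Y ⊕ (Y ↔ (Y ↔ U)))) ⊕ ¬(¬(U ⊕ Y) ⊕ U))) = ¬T = F
(Y → U) ⊕ ¬(Y → ((Y ∨ (Y ⊕ (Y ↔ (Y ↔ U)))) ⊕ ¬(¬(U ⊕ Y) ⊕ U))) = T ⊕ F = T
U ⊕ Y = F ⊕ F = F
Y ⊕ (U ⊕ Y) = F ⊕ F = F
(Y ⊕ (U ⊕ Y)) ⊕ Y = F ⊕ F = F
((Y → U) ⊕ ¬(Y → ((Y ∨ (Y ⊕ (Y ↔ (Y ↔ U)))) ⊕ ¬(¬(U ⊕ Y) ⊕ U)))) ⊕ ((Y ⊕ (U ⊕ Y)) ⊕ Y) = T ⊕ F = T

T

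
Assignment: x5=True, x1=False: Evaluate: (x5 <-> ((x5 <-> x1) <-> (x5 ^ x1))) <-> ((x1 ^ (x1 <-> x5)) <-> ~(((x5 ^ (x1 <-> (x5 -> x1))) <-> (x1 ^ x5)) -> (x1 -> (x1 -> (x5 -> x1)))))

x5 <-> x1 = True <-> False = False
x5 ^ x1 = True ^ False = True
(x5 <-> x1) <-> (x5 ^ x1) = False <-> True = False
x5 <-> ((x5 <-> x1) <-> (x5 ^ x1)) = True <-> False = False
x1 <-> x5 = False <-> True = False
x1 ^ (x1 <-> x5) = False ^ False = False
x5 -> x1 = True -> False = False
x1 <-> (x5 -> x1) = False <-> False = True
x5 ^ (x1 <-> (x5 -> x1)) = True ^ True = False
x1 ^ x5 = False ^ True = True
(x5 ^ (x1 <-> (x5 -> x1))) <-> (x1 ^ x5) = False <-> True = False
x5 -> x1 = True -> False = False
x1 -> (x5 -> x1) = False -> False = True
x1 -> (x1 -> (x5 -> x1)) = False -> True = True
((x5 ^ (x1 <-> (x5 -> x1))) <-> (x1 ^ x5)) -> (x1 -> (x1 -> (x5 -> x1))) = False -> True = True
~(((x5 ^ (x1 <-> (x5 -> x1))) <-> (x1 ^ x5)) -> (x1 -> (x1 -> (x5 -> x1)))) = ~True = False
(x1 ^ (x1 <-> x5)) <-> ~(((x5 ^ (x1 <-> (x5 -> x1))) <-> (x1 ^ x5)) -> (x1 -> (x1 -> (x5 -> x1)))) = False <-> False = True
(x5 <-> ((x5 <-> x1) <-> (x5 ^ x1))) <-> ((x1 ^ (x1 <-> x5)) <-> ~(((x5 ^ (x1 <-> (x5 -> x1))) <-> (x1 ^ x5)) -> (x1 -> (x1 -> (x5 -> x1))))) = False <-> True = False

False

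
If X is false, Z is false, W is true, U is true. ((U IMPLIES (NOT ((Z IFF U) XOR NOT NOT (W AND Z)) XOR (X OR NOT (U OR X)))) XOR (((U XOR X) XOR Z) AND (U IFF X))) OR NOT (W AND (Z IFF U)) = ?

Substituting X=F, Z=F, W=T, U=T:
Z IFF U = F IFF T = F
W AND Z = T AND F = F
NOT (W AND Z) = NOT F = T
NOT NOT (W AND Z) = NOT T = F
(Z IFF U) XOR NOT NOT (W AND Z) = F XOR F = F
NOT ((Z IFF U) XOR NOT NOT (W AND Z)) = NOT F = T
U OR X = T OR F = T
NOT (U OR X) = NOT T = F
X OR NOT (U OR X) = F OR F = F
NOT ((Z IFF U) XOR NOT NOT (W AND Z)) XOR (X OR NOT (U OR X)) = T XOR F = T
U IMPLIES (NOT ((Z IFF U) XOR NOT NOT (W AND Z)) XOR (X OR NOT (U OR X))) = T IMPLIES T = T
U XOR X = T XOR F = T
(U XOR X) XOR Z = T XOR F = T
U IFF X = T IFF F = F
((U XOR X) XOR Z) AND (U IFF X) = T AND F = F
(U IMPLIES (NOT ((Z IFF U) XOR NOT NOT (W AND Z)) XOR (X OR NOT (U OR X)))) XOR (((U XOR X) XOR Z) AND (U IFF X)) = T XOR F = T
Z IFF U = F IFF T = F
W AND (Z IFF U) = T AND F = F
NOT (W AND (Z IFF U)) = NOT F = T
((U IMPLIES (NOT ((Z IFF U) XOR NOT NOT (W AND Z)) XOR (X OR NOT (U OR X)))) XOR (((U XOR X) XOR Z) AND (U IFF X))) OR NOT (W AND (Z IFF U)) = T OR T = T

T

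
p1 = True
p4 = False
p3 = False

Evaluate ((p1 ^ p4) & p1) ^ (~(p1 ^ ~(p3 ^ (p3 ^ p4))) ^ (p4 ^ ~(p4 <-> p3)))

False

p1 ^ p4 = True ^ False = True
(p1 ^ p4) & p1 = True & True = True
p3 ^ p4 = False ^ False = False
p3 ^ (p3 ^ p4) = False ^ False = False
~(p3 ^ (p3 ^ p4)) = ~False = True
p1 ^ ~(p3 ^ (p3 ^ p4)) = True ^ True = False
~(p1 ^ ~(p3 ^ (p3 ^ p4))) = ~False = True
p4 <-> p3 = False <-> False = True
~(p4 <-> p3) = ~True = False
p4 ^ ~(p4 <-> p3) = False ^ False = False
~(p1 ^ ~(p3 ^ (p3 ^ p4))) ^ (p4 ^ ~(p4 <-> p3)) = True ^ False = True
((p1 ^ p4) & p1) ^ (~(p1 ^ ~(p3 ^ (p3 ^ p4))) ^ (p4 ^ ~(p4 <-> p3))) = True ^ True = False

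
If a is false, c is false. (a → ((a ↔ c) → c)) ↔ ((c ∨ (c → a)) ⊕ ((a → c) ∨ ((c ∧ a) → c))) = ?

a ↔ c = False ↔ False = True
(a ↔ c) → c = True → False = False
a → ((a ↔ c) → c) = False → False = True
c → a = False → False = True
c ∨ (c → a) = False ∨ True = True
a → c = False → False = True
c ∧ a = False ∧ False = False
(c ∧ a) → c = False → False = True
(a → c) ∨ ((c ∧ a) → c) = True ∨ True = True
(c ∨ (c → a)) ⊕ ((a → c) ∨ ((c ∧ a) → c)) = True ⊕ True = False
(a → ((a ↔ c) → c)) ↔ ((c ∨ (c → a)) ⊕ ((a → c) ∨ ((c ∧ a) → c))) = True ↔ False = False

False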